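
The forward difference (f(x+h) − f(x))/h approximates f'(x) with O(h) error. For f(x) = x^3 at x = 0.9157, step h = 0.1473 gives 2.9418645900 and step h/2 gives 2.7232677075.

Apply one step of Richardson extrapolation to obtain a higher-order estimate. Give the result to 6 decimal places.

Leading term ∝ h^1; use weight 2 = 2^1.
2×2.7232677075 = 5.4465354150; subtract 2.9418645900 → 2.5046708250
R = 2.5046708250/1 = 2.5046708250

2.504671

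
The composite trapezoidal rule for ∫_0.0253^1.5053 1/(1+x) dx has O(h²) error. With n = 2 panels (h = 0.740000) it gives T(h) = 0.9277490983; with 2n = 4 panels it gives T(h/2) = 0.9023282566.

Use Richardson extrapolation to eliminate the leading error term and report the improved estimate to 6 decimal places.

0.893855

r = 2: numerator weight 4, denominator 3.
4 × 0.9023282566 = 3.6093130264; 3.6093130264 − 0.9277490983 = 2.6815639281
Extrapolated: 2.6815639281 / 3 = 0.8938546427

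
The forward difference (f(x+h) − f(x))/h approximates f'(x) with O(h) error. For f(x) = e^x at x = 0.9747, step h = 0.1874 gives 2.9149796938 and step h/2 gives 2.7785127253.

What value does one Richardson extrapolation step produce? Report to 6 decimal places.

The method has order 1: 2^1 = 2.
Numerator 2 × A(h/2) − A(h) = 2 × 2.7785127253 − 2.9149796938 = 2.6420457568
(2 × 2.7785127253 − 2.9149796938)/(2 − 1) = 2.6420457568

2.642046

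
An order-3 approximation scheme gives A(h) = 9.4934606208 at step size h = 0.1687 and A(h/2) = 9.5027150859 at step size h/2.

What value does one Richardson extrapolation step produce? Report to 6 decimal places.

9.504037

r = 3: numerator weight 8, denominator 7.
Weighted: 76.0217206872 − 9.4934606208 = 66.5282600664
R = 66.5282600664/7 = 9.5040371523
Gap between inputs: 9.254e-03; correction applied: +0.0013220664.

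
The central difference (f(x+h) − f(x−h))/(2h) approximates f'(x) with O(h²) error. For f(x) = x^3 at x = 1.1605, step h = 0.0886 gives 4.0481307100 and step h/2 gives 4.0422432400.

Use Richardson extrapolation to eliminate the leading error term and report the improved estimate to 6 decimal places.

4.040281

Leading term ∝ h^2; use weight 4 = 2^2.
Weighted: 16.1689729600 − 4.0481307100 = 12.1208422500
Divide by 2^2 − 1 = 3.
R = 12.1208422500/3 = 4.0402807500
Correction |R − A(h/2)| = 1.962e-03; gap |A(h/2) − A(h)| = 5.887e-03.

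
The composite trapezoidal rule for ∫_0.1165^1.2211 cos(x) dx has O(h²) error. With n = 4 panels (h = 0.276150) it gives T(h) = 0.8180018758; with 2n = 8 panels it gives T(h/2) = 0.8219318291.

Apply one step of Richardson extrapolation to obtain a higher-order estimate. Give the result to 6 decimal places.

Method order is 2; weight 2^2 = 4.
Top: 4(0.8219318291) − (0.8180018758) = 2.4697254406
Denominator 4 − 1 = 3.
2.4697254406 ÷ 3 = 0.8232418135
Correction |R − A(h/2)| = 1.310e-03; gap |A(h/2) − A(h)| = 3.930e-03.

0.823242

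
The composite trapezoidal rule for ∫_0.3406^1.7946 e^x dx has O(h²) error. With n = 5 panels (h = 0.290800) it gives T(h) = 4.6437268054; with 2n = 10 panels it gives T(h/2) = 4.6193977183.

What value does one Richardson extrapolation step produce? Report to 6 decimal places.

Order 2 gives 2^r = 4 and 2^r − 1 = 3.
4 × 4.6193977183 − 4.6437268054 = 13.8338640678
R = 13.8338640678/3 = 4.6112880226

4.611288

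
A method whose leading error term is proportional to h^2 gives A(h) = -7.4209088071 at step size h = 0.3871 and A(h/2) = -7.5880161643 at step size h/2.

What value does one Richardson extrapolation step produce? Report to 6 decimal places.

Method order is 2; weight 2^2 = 4.
Numerator 4*A(h/2) − A(h) = 4*(-7.5880161643) − (-7.4209088071) = -22.9311558501
R = (-22.9311558501)/3 = -7.6437186167
Gap between inputs: 1.671e-01; correction applied: −0.0557024524.

-7.643719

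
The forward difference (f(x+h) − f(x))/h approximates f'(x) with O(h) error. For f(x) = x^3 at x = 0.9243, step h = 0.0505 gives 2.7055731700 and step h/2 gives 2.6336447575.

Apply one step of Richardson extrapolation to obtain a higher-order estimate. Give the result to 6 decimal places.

Error is O(h^1); halving h shrinks it by 2^1 = 2.
2×2.6336447575 = 5.2672895150; 5.2672895150 − 2.7055731700 = 2.5617163450
Divide by 2^1 − 1 = 1.
Extrapolated: 2.5617163450 / 1 = 2.5617163450

2.561716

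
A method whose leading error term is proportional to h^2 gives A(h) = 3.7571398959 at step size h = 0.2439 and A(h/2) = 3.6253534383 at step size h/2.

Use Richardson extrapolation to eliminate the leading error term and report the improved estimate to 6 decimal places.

With r = 2 the leading error scales as h^2, so the weight is 2^2 = 4.
Weighted: 14.5014137532 − 3.7571398959 = 10.7442738573
Denominator 4 − 1 = 3.
Result: 3.5814246191

3.581425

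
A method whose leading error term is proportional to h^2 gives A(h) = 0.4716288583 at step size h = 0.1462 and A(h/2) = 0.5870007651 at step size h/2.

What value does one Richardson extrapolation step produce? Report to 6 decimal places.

0.625458

r = 2, so 2^r = 4.
4×0.5870007651 − 0.4716288583 = 1.8763742021
Denominator 4 − 1 = 3.
Result: 0.6254580674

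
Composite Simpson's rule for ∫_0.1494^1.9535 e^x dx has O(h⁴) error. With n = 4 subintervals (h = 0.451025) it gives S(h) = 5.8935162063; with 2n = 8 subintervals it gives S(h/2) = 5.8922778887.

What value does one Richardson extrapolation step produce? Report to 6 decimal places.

Error is O(h^4); halving h shrinks it by 2^4 = 16.
Difference of the inputs: 5.8922778887 − 5.8935162063 = -0.0012383176
Divide by 2^4 − 1 = 15: (-0.0012383176)/15 = -0.0000825545
R = 5.8922778887 − 0.0000825545 = 5.8921953342
Gap between inputs: 1.238e-03; correction applied: −0.0000825545.

5.892195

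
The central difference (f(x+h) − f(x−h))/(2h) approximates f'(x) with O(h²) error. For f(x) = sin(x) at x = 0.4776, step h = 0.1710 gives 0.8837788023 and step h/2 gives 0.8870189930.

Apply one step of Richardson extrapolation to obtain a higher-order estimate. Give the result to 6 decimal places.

0.888099

r = 2: numerator weight 4, denominator 3.
4·0.8870189930 − 0.8837788023 = 2.6642971697
Divide by 2^2 − 1 = 3.
So the Richardson estimate is 0.8880990566.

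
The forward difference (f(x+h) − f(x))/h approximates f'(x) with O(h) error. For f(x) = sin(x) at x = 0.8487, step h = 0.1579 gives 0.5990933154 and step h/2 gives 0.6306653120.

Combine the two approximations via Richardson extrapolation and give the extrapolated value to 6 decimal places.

0.662237

The method has order 1: 2^1 = 2.
2×0.6306653120 − 0.5990933154 = 0.6622373086
Extrapolated: 0.6622373086 / 1 = 0.6622373086
Shift from A(h/2): +0.0315719966.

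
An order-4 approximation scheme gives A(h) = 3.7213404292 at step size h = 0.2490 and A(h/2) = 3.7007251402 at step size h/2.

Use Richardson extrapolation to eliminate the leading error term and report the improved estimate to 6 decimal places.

3.699351

With r = 4 the leading error scales as h^4, so the weight is 2^4 = 16.
2^4×A(h/2) = 59.2116022432; minus A(h) gives 55.4902618140.
R = 55.4902618140/15 = 3.6993507876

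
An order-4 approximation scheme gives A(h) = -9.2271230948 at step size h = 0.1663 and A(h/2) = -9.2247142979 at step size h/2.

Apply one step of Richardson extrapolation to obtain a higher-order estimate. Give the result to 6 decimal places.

-9.224554

The method has order 4: 2^4 = 16.
16·(-9.2247142979) = -147.5954287664; subtract (-9.2271230948) → -138.3683056716
Denominator 16 − 1 = 15.
(16·(-9.2247142979) − (-9.2271230948))/(16 − 1) = -9.2245537114
Correction |R − A(h/2)| = 1.606e-04; gap |A(h/2) − A(h)| = 2.409e-03.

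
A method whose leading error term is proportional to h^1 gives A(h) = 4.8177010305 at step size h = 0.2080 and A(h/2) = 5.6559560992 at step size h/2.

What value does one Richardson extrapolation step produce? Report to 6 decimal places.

6.494211

Order 1 gives 2^r = 2 and 2^r − 1 = 1.
Numerator 2*A(h/2) − A(h) = 2*5.6559560992 − 4.8177010305 = 6.4942111679
6.4942111679 ÷ 1 = 6.4942111679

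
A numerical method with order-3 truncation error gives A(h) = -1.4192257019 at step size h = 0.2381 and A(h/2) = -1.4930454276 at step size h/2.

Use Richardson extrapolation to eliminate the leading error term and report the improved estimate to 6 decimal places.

Method order is 3; weight 2^3 = 8.
Top: 8(-1.4930454276) − (-1.4192257019) = -10.5251377189
Extrapolated: (-10.5251377189) / 7 = -1.5035911027

-1.503591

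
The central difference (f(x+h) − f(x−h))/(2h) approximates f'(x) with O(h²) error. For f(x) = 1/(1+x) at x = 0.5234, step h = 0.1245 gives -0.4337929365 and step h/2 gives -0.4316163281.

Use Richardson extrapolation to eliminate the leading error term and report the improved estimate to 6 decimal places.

-0.430891

Leading term ∝ h^2; use weight 4 = 2^2.
Top: 4(-0.4316163281) − (-0.4337929365) = -1.2926723759
R = (-1.2926723759)/3 = -0.4308907920
Correction |R − A(h/2)| = 7.255e-04; gap |A(h/2) − A(h)| = 2.177e-03.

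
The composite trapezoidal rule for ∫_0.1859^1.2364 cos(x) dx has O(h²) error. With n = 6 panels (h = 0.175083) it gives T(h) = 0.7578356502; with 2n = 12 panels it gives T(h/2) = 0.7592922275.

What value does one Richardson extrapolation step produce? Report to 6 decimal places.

The method has order 2: 2^2 = 4.
Top: 4(0.7592922275) − (0.7578356502) = 2.2793332598
Denominator 4 − 1 = 3.
Extrapolated: 2.2793332598 / 3 = 0.7597777533
Gap between inputs: 1.457e-03; correction applied: +0.0004855258.

0.759778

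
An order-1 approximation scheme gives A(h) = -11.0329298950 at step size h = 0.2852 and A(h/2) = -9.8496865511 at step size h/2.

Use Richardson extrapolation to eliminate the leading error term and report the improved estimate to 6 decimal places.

Leading term ∝ h^1; use weight 2 = 2^1.
2·(-9.8496865511) = -19.6993731022; (-19.6993731022) − (-11.0329298950) = -8.6664432072
Divide by 2^1 − 1 = 1.
Extrapolated: (-8.6664432072) / 1 = -8.6664432072

-8.666443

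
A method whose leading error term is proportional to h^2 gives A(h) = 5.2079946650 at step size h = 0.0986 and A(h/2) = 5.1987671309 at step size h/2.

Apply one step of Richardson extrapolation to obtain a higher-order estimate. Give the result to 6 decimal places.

5.195691

r = 2, so 2^r = 4.
Difference of the inputs: 5.1987671309 − 5.2079946650 = -0.0092275341
Divide by 2^2 − 1 = 3: (-0.0092275341)/3 = -0.0030758447
R = 5.1987671309 − 0.0030758447 = 5.1956912862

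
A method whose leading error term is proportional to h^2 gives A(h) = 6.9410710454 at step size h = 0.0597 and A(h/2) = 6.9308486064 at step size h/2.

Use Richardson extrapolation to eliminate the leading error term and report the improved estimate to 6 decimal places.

6.927441

Order 2 gives 2^r = 4 and 2^r − 1 = 3.
Top: 4(6.9308486064) − (6.9410710454) = 20.7823233802
Divide by 2^2 − 1 = 3.
R = 20.7823233802/3 = 6.9274411267
Shift from A(h/2): −0.0034074797.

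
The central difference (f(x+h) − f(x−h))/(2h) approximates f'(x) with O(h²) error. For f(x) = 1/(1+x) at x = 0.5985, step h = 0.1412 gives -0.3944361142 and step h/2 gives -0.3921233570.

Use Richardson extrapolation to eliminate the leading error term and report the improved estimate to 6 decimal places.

-0.391352

Method order is 2; weight 2^2 = 4.
Difference of the inputs: -0.3921233570 − (-0.3944361142) = 0.0023127572
Correction (A(h/2) − A(h))/(4 − 1) = 0.0023127572/3 = 0.0007709191
R = A(h/2) + (A(h/2) − A(h))/3 = -0.3921233570 + 0.0007709191 = -0.3913524379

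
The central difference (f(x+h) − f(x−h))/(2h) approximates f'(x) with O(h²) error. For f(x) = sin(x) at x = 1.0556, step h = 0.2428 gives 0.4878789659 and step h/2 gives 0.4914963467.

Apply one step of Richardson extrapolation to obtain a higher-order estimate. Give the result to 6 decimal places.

0.492702

The method has order 2: 2^2 = 4.
4*0.4914963467 − 0.4878789659 = 1.4781064209
Divide by 2^2 − 1 = 3.
Result: 0.4927021403
Correction |R − A(h/2)| = 1.206e-03; gap |A(h/2) − A(h)| = 3.617e-03.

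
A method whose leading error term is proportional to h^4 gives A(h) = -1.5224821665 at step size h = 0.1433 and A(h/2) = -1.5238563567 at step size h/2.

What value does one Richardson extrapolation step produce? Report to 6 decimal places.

-1.523948

Method order is 4; weight 2^4 = 16.
16×(-1.5238563567) = -24.3817017072; (-24.3817017072) − (-1.5224821665) = -22.8592195407
Denominator 16 − 1 = 15.
Result: -1.5239479694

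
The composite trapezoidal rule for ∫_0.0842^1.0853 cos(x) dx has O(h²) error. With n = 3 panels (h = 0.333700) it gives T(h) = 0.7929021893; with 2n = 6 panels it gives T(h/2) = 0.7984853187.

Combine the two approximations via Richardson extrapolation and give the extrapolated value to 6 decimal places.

0.800346

Order 2 gives 2^r = 4 and 2^r − 1 = 3.
2^2·A(h/2) = 3.1939412748; minus A(h) gives 2.4010390855.
(4·0.7984853187 − 0.7929021893)/(4 − 1) = 0.8003463618
Correction |R − A(h/2)| = 1.861e-03; gap |A(h/2) − A(h)| = 5.583e-03.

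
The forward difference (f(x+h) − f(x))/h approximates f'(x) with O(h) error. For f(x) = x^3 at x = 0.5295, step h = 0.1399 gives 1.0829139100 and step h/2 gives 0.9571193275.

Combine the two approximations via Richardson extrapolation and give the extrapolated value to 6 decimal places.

0.831325

r = 1, so 2^r = 2.
2^1·A(h/2) = 1.9142386550; minus A(h) gives 0.8313247450.
Denominator 2 − 1 = 1.
Extrapolated: 0.8313247450 / 1 = 0.8313247450
Gap between inputs: 1.258e-01; correction applied: −0.1257945825.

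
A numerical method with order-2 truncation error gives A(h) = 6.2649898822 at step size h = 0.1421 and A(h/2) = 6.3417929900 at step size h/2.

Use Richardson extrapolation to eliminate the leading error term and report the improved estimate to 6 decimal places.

6.367394

Leading term ∝ h^2; use weight 4 = 2^2.
Numerator 4 × A(h/2) − A(h) = 4 × 6.3417929900 − 6.2649898822 = 19.1021820778
Extrapolated: 19.1021820778 / 3 = 6.3673940259
Shift from A(h/2): +0.0256010359.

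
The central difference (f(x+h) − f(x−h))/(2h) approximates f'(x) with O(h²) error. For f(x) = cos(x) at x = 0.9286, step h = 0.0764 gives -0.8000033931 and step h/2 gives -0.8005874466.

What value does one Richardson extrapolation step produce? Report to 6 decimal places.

-0.800782

The method has order 2: 2^2 = 4.
Weighted: (-3.2023497864) − (-0.8000033931) = -2.4023463933
Denominator 4 − 1 = 3.
So the Richardson estimate is -0.8007821311.
Shift from A(h/2): −0.0001946845.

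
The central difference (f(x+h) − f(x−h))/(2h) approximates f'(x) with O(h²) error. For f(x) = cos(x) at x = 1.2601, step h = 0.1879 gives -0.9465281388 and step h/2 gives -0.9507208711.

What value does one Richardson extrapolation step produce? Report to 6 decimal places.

-0.952118

Error is O(h^2); halving h shrinks it by 2^2 = 4.
4·(-0.9507208711) = -3.8028834844; subtract (-0.9465281388) → -2.8563553456
Denominator 4 − 1 = 3.
So the Richardson estimate is -0.9521184485.
Shift from A(h/2): −0.0013975774.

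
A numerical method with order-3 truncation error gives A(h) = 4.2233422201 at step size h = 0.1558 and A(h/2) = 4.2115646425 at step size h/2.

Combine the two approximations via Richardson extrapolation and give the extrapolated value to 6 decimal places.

Leading term ∝ h^3; use weight 8 = 2^3.
8*4.2115646425 − 4.2233422201 = 29.4691749199
Divide by 2^3 − 1 = 7.
(8*4.2115646425 − 4.2233422201)/(8 − 1) = 4.2098821314
Correction |R − A(h/2)| = 1.683e-03; gap |A(h/2) − A(h)| = 1.178e-02.

4.209882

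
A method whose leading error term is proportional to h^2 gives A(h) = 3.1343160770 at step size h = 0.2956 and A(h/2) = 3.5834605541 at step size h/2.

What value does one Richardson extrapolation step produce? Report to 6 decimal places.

Method order is 2; weight 2^2 = 4.
2^2×A(h/2) = 14.3338422164; minus A(h) gives 11.1995261394.
(4×3.5834605541 − 3.1343160770)/(4 − 1) = 3.7331753798
Shift from A(h/2): +0.1497148257.

3.733175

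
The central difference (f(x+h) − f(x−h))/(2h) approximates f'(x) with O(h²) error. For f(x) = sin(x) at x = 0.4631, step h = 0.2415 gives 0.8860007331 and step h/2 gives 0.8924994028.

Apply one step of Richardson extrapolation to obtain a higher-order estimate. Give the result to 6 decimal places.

Order 2 gives 2^r = 4 and 2^r − 1 = 3.
A(h/2) − A(h) = 0.8924994028 − 0.8860007331 = 0.0064986697
Divide by 2^2 − 1 = 3: 0.0064986697/3 = 0.0021662232
R = 0.8924994028 + 0.0021662232 = 0.8946656260
Gap between inputs: 6.499e-03; correction applied: +0.0021662232.

0.894666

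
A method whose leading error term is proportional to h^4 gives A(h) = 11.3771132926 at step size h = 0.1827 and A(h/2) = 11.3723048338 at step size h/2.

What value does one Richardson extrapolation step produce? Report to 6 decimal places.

The method has order 4: 2^4 = 16.
Numerator 16 × A(h/2) − A(h) = 16 × 11.3723048338 − 11.3771132926 = 170.5797640482
170.5797640482 ÷ 15 = 11.3719842699

11.371984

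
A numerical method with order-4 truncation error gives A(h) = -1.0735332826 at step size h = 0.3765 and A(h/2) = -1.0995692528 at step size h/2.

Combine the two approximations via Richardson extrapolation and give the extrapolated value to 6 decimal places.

r = 4, so 2^r = 16.
Weighted: (-17.5931080448) − (-1.0735332826) = -16.5195747622
R = (-16.5195747622)/15 = -1.1013049841

-1.101305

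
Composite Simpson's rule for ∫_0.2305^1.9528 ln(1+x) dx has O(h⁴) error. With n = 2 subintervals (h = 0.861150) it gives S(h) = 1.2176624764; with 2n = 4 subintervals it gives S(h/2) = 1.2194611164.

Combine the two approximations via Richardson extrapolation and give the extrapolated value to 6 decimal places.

1.219581

The method has order 4: 2^4 = 16.
Difference of the inputs: 1.2194611164 − 1.2176624764 = 0.0017986400
Divide by 2^4 − 1 = 15: 0.0017986400/15 = 0.0001199093
R = A(h/2) + (A(h/2) − A(h))/15 = 1.2194611164 + 0.0001199093 = 1.2195810257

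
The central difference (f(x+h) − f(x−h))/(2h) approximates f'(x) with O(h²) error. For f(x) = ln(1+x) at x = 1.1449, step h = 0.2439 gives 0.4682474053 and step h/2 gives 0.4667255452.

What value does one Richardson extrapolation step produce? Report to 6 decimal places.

Leading term ∝ h^2; use weight 4 = 2^2.
Weighted: 1.8669021808 − 0.4682474053 = 1.3986547755
Divide by 2^2 − 1 = 3.
(4 × 0.4667255452 − 0.4682474053)/(4 − 1) = 0.4662182585

0.466218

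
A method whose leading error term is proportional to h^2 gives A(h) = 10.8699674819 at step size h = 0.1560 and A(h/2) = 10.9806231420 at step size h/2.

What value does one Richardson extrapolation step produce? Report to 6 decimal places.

11.017508

r = 2, so 2^r = 4.
Numerator 4·A(h/2) − A(h) = 4·10.9806231420 − 10.8699674819 = 33.0525250861
(4·10.9806231420 − 10.8699674819)/(4 − 1) = 11.0175083620
Gap between inputs: 1.107e-01; correction applied: +0.0368852200.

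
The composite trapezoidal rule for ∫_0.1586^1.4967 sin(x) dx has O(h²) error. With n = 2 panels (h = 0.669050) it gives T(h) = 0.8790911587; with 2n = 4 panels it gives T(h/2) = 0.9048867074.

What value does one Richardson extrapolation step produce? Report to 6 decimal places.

0.913485

r = 2, so 2^r = 4.
Numerator 4×A(h/2) − A(h) = 4×0.9048867074 − 0.8790911587 = 2.7404556709
(4×0.9048867074 − 0.8790911587)/(4 − 1) = 0.9134852236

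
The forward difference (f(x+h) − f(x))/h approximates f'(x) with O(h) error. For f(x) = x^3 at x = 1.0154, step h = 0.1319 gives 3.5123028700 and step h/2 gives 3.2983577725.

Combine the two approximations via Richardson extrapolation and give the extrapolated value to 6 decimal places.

3.084413

With r = 1 the leading error scales as h^1, so the weight is 2^1 = 2.
Weighted: 6.5967155450 − 3.5123028700 = 3.0844126750
Divide by 2^1 − 1 = 1.
So the Richardson estimate is 3.0844126750.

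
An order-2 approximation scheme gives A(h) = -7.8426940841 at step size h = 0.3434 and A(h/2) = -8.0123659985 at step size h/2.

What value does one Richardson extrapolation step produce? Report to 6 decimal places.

Order 2 gives 2^r = 4 and 2^r − 1 = 3.
Weighted: (-32.0494639940) − (-7.8426940841) = -24.2067699099
Denominator 4 − 1 = 3.
(4 × (-8.0123659985) − (-7.8426940841))/(4 − 1) = -8.0689233033

-8.068923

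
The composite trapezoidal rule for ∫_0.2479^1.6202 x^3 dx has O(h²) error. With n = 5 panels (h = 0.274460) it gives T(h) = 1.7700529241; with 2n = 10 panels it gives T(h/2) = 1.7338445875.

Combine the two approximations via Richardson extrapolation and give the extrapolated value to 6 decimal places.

1.721775

Error is O(h^2); halving h shrinks it by 2^2 = 4.
A(h/2) − A(h) = 1.7338445875 − 1.7700529241 = -0.0362083366
Correction (A(h/2) − A(h))/(4 − 1) = (-0.0362083366)/3 = -0.0120694455
R = 1.7338445875 − 0.0120694455 = 1.7217751420
Gap between inputs: 3.621e-02; correction applied: −0.0120694455.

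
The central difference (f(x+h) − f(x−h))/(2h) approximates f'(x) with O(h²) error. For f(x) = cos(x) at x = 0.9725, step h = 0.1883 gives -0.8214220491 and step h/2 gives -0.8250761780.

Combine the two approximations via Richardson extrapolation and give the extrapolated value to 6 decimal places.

-0.826294

Error is O(h^2); halving h shrinks it by 2^2 = 4.
Top: 4(-0.8250761780) − (-0.8214220491) = -2.4788826629
Denominator 4 − 1 = 3.
Extrapolated: (-2.4788826629) / 3 = -0.8262942210
Shift from A(h/2): −0.0012180430.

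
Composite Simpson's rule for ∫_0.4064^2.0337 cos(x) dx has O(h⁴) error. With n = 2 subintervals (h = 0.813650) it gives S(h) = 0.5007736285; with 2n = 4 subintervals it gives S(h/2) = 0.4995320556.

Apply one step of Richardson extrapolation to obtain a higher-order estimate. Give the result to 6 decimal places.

0.499449

Leading term ∝ h^4; use weight 16 = 2^4.
Numerator 16 × A(h/2) − A(h) = 16 × 0.4995320556 − 0.5007736285 = 7.4917392611
Divide by 2^4 − 1 = 15.
Result: 0.4994492841
Correction |R − A(h/2)| = 8.277e-05; gap |A(h/2) − A(h)| = 1.242e-03.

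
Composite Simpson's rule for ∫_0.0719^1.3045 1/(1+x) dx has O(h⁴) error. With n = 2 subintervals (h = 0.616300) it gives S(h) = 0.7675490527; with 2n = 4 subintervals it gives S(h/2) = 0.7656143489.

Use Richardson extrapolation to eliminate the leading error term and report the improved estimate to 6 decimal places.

Error is O(h^4); halving h shrinks it by 2^4 = 16.
Weighted: 12.2498295824 − 0.7675490527 = 11.4822805297
Denominator 16 − 1 = 15.
Result: 0.7654853686

0.765485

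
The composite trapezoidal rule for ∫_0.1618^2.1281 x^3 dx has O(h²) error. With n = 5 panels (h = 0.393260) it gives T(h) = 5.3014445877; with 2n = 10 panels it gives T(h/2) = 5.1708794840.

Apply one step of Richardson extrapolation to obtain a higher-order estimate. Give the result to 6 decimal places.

With r = 2 the leading error scales as h^2, so the weight is 2^2 = 4.
A(h/2) − A(h) = 5.1708794840 − 5.3014445877 = -0.1305651037
Correction (A(h/2) − A(h))/(4 − 1) = (-0.1305651037)/3 = -0.0435217012
R = 5.1708794840 − 0.0435217012 = 5.1273577828

5.127358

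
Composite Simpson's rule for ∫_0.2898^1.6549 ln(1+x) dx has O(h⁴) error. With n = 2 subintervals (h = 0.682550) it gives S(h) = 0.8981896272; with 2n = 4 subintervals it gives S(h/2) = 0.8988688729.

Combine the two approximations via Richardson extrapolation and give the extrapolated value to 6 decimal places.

Error is O(h^4); halving h shrinks it by 2^4 = 16.
Numerator 16 × A(h/2) − A(h) = 16 × 0.8988688729 − 0.8981896272 = 13.4837123392
(16 × 0.8988688729 − 0.8981896272)/(16 − 1) = 0.8989141559

0.898914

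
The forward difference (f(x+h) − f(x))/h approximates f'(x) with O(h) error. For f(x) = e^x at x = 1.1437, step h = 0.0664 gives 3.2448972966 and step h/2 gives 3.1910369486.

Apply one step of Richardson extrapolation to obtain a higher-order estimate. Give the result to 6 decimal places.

3.137177

Leading term ∝ h^1; use weight 2 = 2^1.
2·3.1910369486 = 6.3820738972; subtract 3.2448972966 → 3.1371766006
Divide by 2^1 − 1 = 1.
3.1371766006 ÷ 1 = 3.1371766006
Correction |R − A(h/2)| = 5.386e-02; gap |A(h/2) − A(h)| = 5.386e-02.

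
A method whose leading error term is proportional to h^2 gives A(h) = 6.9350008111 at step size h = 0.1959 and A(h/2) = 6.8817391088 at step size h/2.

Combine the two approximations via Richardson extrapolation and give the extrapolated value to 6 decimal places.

6.863985

With r = 2 the leading error scales as h^2, so the weight is 2^2 = 4.
4*6.8817391088 = 27.5269564352; 27.5269564352 − 6.9350008111 = 20.5919556241
Divide by 2^2 − 1 = 3.
Result: 6.8639852080
Shift from A(h/2): −0.0177539008.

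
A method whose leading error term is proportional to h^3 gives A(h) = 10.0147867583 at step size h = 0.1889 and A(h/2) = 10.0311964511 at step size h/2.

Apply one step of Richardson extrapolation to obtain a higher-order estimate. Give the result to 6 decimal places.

r = 3, so 2^r = 8.
8·10.0311964511 = 80.2495716088; subtract 10.0147867583 → 70.2347848505
Denominator 8 − 1 = 7.
70.2347848505 ÷ 7 = 10.0335406929
Gap between inputs: 1.641e-02; correction applied: +0.0023442418.

10.033541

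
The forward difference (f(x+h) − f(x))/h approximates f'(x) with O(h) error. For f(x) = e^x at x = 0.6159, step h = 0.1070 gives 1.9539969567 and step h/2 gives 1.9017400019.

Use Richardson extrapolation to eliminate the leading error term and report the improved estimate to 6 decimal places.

Method order is 1; weight 2^1 = 2.
Top: 2(1.9017400019) − (1.9539969567) = 1.8494830471
Divide by 2^1 − 1 = 1.
Extrapolated: 1.8494830471 / 1 = 1.8494830471

1.849483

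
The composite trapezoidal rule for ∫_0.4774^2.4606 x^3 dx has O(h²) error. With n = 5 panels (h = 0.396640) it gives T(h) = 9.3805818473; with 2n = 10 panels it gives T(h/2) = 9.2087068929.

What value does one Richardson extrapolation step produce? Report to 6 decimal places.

Method order is 2; weight 2^2 = 4.
4×9.2087068929 = 36.8348275716; subtract 9.3805818473 → 27.4542457243
Divide by 2^2 − 1 = 3.
Result: 9.1514152414
Correction |R − A(h/2)| = 5.729e-02; gap |A(h/2) − A(h)| = 1.719e-01.

9.151415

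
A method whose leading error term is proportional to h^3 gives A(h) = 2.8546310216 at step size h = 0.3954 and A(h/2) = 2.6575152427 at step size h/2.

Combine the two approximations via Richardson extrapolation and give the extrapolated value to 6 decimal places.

2.629356

Order 3 gives 2^r = 8 and 2^r − 1 = 7.
Numerator 8×A(h/2) − A(h) = 8×2.6575152427 − 2.8546310216 = 18.4054909200
Divide by 2^3 − 1 = 7.
(8×2.6575152427 − 2.8546310216)/(8 − 1) = 2.6293558457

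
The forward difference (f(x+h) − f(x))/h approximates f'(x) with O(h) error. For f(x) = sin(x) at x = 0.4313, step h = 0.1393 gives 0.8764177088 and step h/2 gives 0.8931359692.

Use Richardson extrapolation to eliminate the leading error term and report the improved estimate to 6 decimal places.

0.909854

Error is O(h^1); halving h shrinks it by 2^1 = 2.
Weighted: 1.7862719384 − 0.8764177088 = 0.9098542296
Denominator 2 − 1 = 1.
Extrapolated: 0.9098542296 / 1 = 0.9098542296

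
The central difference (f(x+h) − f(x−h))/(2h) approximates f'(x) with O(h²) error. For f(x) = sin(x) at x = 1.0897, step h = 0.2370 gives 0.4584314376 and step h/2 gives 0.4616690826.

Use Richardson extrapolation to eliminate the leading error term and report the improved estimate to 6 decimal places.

0.462748

Method order is 2; weight 2^2 = 4.
A(h/2) − A(h) = 0.4616690826 − 0.4584314376 = 0.0032376450
Divide by 2^2 − 1 = 3: 0.0032376450/3 = 0.0010792150
R = A(h/2) + (A(h/2) − A(h))/3 = 0.4616690826 + 0.0010792150 = 0.4627482976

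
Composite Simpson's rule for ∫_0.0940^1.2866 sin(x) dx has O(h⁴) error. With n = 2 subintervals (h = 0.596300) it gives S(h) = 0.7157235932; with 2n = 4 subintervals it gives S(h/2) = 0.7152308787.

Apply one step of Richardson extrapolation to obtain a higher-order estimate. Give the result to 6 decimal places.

With r = 4 the leading error scales as h^4, so the weight is 2^4 = 16.
16·0.7152308787 = 11.4436940592; 11.4436940592 − 0.7157235932 = 10.7279704660
Divide by 2^4 − 1 = 15.
Extrapolated: 10.7279704660 / 15 = 0.7151980311

0.715198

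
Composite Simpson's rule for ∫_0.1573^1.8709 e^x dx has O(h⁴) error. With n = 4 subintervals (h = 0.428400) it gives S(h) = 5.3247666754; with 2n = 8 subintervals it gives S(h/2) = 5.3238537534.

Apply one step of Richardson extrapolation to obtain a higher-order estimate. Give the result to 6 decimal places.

r = 4: numerator weight 16, denominator 15.
Weighted: 85.1816600544 − 5.3247666754 = 79.8568933790
R = 79.8568933790/15 = 5.3237928919
Gap between inputs: 9.129e-04; correction applied: −0.0000608615.

5.323793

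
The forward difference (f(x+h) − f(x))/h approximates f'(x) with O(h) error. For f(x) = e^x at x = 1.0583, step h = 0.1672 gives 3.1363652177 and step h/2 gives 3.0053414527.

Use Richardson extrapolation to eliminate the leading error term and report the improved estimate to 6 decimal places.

r = 1: numerator weight 2, denominator 1.
Weighted: 6.0106829054 − 3.1363652177 = 2.8743176877
Divide by 2^1 − 1 = 1.
2.8743176877 ÷ 1 = 2.8743176877

2.874318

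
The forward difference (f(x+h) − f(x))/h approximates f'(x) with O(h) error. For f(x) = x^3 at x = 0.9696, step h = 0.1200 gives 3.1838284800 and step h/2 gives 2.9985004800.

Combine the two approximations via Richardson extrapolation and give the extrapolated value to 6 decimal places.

Order 1 gives 2^r = 2 and 2^r − 1 = 1.
2^1 × A(h/2) = 5.9970009600; minus A(h) gives 2.8131724800.
Divide by 2^1 − 1 = 1.
2.8131724800 ÷ 1 = 2.8131724800

2.813172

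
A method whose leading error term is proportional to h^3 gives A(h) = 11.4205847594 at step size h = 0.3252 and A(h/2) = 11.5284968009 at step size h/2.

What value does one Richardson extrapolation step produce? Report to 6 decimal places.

11.543913

With r = 3 the leading error scales as h^3, so the weight is 2^3 = 8.
Numerator 8·A(h/2) − A(h) = 8·11.5284968009 − 11.4205847594 = 80.8073896478
Divide by 2^3 − 1 = 7.
(8·11.5284968009 − 11.4205847594)/(8 − 1) = 11.5439128068
Gap between inputs: 1.079e-01; correction applied: +0.0154160059.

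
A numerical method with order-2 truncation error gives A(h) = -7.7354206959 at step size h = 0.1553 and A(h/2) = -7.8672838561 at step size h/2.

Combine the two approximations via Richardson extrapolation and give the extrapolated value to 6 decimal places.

-7.911238

r = 2: numerator weight 4, denominator 3.
A(h/2) − A(h) = -7.8672838561 − (-7.7354206959) = -0.1318631602
Correction (A(h/2) − A(h))/(4 − 1) = (-0.1318631602)/3 = -0.0439543867
R = A(h/2) + (A(h/2) − A(h))/3 = -7.8672838561 − 0.0439543867 = -7.9112382428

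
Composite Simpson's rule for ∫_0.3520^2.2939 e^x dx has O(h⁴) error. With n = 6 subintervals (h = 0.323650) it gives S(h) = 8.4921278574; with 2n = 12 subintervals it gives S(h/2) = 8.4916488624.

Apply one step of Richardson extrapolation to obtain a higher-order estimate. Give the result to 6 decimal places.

Method order is 4; weight 2^4 = 16.
16·8.4916488624 = 135.8663817984; 135.8663817984 − 8.4921278574 = 127.3742539410
127.3742539410 ÷ 15 = 8.4916169294
Gap between inputs: 4.790e-04; correction applied: −0.0000319330.

8.491617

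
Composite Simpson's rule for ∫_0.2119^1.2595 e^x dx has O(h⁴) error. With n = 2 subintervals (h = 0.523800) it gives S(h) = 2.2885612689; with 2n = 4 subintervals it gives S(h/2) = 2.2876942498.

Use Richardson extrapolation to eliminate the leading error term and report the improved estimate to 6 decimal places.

2.287636

r = 4: numerator weight 16, denominator 15.
16*2.2876942498 = 36.6031079968; subtract 2.2885612689 → 34.3145467279
(16*2.2876942498 − 2.2885612689)/(16 − 1) = 2.2876364485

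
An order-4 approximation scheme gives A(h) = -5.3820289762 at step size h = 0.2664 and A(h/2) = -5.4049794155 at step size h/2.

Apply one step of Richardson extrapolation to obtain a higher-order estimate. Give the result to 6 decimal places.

Method order is 4; weight 2^4 = 16.
Numerator 16 × A(h/2) − A(h) = 16 × (-5.4049794155) − (-5.3820289762) = -81.0976416718
(-81.0976416718) ÷ 15 = -5.4065094448
Correction |R − A(h/2)| = 1.530e-03; gap |A(h/2) − A(h)| = 2.295e-02.

-5.406509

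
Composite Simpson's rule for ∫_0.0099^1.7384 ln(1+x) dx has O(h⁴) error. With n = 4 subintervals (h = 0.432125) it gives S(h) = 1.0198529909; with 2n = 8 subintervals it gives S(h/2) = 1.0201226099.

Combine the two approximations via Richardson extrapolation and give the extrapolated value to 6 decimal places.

The method has order 4: 2^4 = 16.
A(h/2) − A(h) = 1.0201226099 − 1.0198529909 = 0.0002696190
Divide by 2^4 − 1 = 15: 0.0002696190/15 = 0.0000179746
R = A(h/2) + (A(h/2) − A(h))/15 = 1.0201226099 + 0.0000179746 = 1.0201405845
Gap between inputs: 2.696e-04; correction applied: +0.0000179746.

1.020141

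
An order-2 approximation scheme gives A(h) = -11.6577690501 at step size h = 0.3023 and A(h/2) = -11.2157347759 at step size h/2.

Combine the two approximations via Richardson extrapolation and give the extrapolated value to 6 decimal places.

Method order is 2; weight 2^2 = 4.
Weighted: (-44.8629391036) − (-11.6577690501) = -33.2051700535
Denominator 4 − 1 = 3.
So the Richardson estimate is -11.0683900178.
Gap between inputs: 4.420e-01; correction applied: +0.1473447581.

-11.068390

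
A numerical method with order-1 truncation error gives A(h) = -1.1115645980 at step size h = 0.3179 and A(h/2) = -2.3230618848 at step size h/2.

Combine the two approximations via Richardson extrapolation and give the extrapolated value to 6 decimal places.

Order 1 gives 2^r = 2 and 2^r − 1 = 1.
2 × (-2.3230618848) − (-1.1115645980) = -3.5345591716
(-3.5345591716) ÷ 1 = -3.5345591716
Shift from A(h/2): −1.2114972868.

-3.534559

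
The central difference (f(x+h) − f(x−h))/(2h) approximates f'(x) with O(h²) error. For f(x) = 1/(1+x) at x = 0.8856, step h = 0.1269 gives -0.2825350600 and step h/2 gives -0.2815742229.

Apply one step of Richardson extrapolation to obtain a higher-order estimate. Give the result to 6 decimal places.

-0.281254

Method order is 2; weight 2^2 = 4.
4×(-0.2815742229) = -1.1262968916; subtract (-0.2825350600) → -0.8437618316
Divide by 2^2 − 1 = 3.
R = (-0.8437618316)/3 = -0.2812539439
Correction |R − A(h/2)| = 3.203e-04; gap |A(h/2) − A(h)| = 9.608e-04.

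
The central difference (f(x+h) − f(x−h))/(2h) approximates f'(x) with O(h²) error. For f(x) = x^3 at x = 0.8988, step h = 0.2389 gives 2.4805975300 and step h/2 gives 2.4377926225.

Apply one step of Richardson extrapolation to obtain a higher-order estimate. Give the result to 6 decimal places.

2.423524

Method order is 2; weight 2^2 = 4.
Difference of the inputs: 2.4377926225 − 2.4805975300 = -0.0428049075
Divide by 2^2 − 1 = 3: (-0.0428049075)/3 = -0.0142683025
R = A(h/2) + (A(h/2) − A(h))/3 = 2.4377926225 − 0.0142683025 = 2.4235243200
Shift from A(h/2): −0.0142683025.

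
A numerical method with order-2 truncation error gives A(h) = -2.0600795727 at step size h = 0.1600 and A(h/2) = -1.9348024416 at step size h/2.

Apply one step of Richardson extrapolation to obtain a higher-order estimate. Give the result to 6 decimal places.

Error is O(h^2); halving h shrinks it by 2^2 = 4.
4 × (-1.9348024416) = -7.7392097664; (-7.7392097664) − (-2.0600795727) = -5.6791301937
Divide by 2^2 − 1 = 3.
Result: -1.8930433979
Correction |R − A(h/2)| = 4.176e-02; gap |A(h/2) − A(h)| = 1.253e-01.

-1.893043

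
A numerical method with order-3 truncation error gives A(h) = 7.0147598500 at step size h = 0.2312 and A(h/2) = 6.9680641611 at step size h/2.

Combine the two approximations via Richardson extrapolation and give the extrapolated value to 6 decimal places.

Method order is 3; weight 2^3 = 8.
Top: 8(6.9680641611) − (7.0147598500) = 48.7297534388
Divide by 2^3 − 1 = 7.
Extrapolated: 48.7297534388 / 7 = 6.9613933484

6.961393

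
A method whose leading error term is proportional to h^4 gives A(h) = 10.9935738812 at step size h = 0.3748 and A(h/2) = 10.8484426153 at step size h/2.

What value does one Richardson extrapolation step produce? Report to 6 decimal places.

10.838767

Leading term ∝ h^4; use weight 16 = 2^4.
Top: 16(10.8484426153) − (10.9935738812) = 162.5815079636
Extrapolated: 162.5815079636 / 15 = 10.8387671976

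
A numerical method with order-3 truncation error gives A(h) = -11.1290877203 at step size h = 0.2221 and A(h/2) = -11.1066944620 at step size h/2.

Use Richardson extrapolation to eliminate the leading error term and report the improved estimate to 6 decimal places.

Method order is 3; weight 2^3 = 8.
Numerator 8*A(h/2) − A(h) = 8*(-11.1066944620) − (-11.1290877203) = -77.7244679757
Denominator 8 − 1 = 7.
So the Richardson estimate is -11.1034954251.

-11.103495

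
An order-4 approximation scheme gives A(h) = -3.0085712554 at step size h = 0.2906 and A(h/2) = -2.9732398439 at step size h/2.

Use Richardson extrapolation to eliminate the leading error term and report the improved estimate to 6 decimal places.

-2.970884

The method has order 4: 2^4 = 16.
Numerator 16*A(h/2) − A(h) = 16*(-2.9732398439) − (-3.0085712554) = -44.5632662470
Denominator 16 − 1 = 15.
Result: -2.9708844165
Correction |R − A(h/2)| = 2.355e-03; gap |A(h/2) − A(h)| = 3.533e-02.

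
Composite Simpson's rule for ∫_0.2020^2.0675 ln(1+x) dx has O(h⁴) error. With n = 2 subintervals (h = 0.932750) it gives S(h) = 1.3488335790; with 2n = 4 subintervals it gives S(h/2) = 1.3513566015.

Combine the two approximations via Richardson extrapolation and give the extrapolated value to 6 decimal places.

1.351525

Leading term ∝ h^4; use weight 16 = 2^4.
Numerator 16*A(h/2) − A(h) = 16*1.3513566015 − 1.3488335790 = 20.2728720450
Denominator 16 − 1 = 15.
R = 20.2728720450/15 = 1.3515248030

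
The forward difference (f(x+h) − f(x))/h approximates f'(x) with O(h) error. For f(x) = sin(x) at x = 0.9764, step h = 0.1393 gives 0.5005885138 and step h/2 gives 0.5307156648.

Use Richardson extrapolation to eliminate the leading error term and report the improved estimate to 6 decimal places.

With r = 1 the leading error scales as h^1, so the weight is 2^1 = 2.
2^1·A(h/2) = 1.0614313296; minus A(h) gives 0.5608428158.
Denominator 2 − 1 = 1.
So the Richardson estimate is 0.5608428158.

0.560843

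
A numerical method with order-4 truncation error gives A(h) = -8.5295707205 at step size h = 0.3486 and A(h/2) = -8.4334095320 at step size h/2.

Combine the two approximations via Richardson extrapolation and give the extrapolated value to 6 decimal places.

r = 4: numerator weight 16, denominator 15.
A(h/2) − A(h) = -8.4334095320 − (-8.5295707205) = 0.0961611885
Correction (A(h/2) − A(h))/(16 − 1) = 0.0961611885/15 = 0.0064107459
R = A(h/2) + (A(h/2) − A(h))/15 = -8.4334095320 + 0.0064107459 = -8.4269987861

-8.426999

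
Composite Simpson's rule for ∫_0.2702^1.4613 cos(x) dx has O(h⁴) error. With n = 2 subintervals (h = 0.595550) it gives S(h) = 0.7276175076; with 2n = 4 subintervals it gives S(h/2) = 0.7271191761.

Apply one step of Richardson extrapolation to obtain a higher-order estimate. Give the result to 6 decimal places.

r = 4: numerator weight 16, denominator 15.
Weighted: 11.6339068176 − 0.7276175076 = 10.9062893100
Extrapolated: 10.9062893100 / 15 = 0.7270859540

0.727086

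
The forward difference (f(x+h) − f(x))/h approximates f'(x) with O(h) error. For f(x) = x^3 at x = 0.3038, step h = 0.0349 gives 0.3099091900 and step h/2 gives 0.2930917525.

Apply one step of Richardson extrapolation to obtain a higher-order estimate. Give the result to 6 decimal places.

0.276274

With r = 1 the leading error scales as h^1, so the weight is 2^1 = 2.
Numerator 2 × A(h/2) − A(h) = 2 × 0.2930917525 − 0.3099091900 = 0.2762743150
Divide by 2^1 − 1 = 1.
(2 × 0.2930917525 − 0.3099091900)/(2 − 1) = 0.2762743150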